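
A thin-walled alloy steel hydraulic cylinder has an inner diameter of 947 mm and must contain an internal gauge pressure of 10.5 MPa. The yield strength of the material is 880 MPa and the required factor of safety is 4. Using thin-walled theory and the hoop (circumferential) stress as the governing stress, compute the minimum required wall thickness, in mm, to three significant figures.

t = 22.6 mm

σ_allow = 880/4 = 220.0 MPa.
Hoop stress σ_h = pD/(2t), so t = pD/(2σ_allow) = 10.5×947/(2×220.0) = 22.60 mm.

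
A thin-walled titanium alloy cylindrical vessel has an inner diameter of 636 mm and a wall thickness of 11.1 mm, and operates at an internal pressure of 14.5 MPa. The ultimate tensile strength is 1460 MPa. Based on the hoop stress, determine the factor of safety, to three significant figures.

n = 3.51

σ_h = pD/(2t) = 14.5×636/(2×11.1) = 415.4 MPa.
n = 1460/415.4 = 3.515.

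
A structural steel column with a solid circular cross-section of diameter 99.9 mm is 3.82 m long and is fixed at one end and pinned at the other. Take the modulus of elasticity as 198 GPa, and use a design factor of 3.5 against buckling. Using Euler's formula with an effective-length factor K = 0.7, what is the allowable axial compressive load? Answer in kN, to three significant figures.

P_allow = 382 kN

I = πd⁴/64 = π×99.9⁴/64 = 4.889×10^6 mm⁴.
Effective length L_e = KL = 0.7×3.82 m = 2674 mm.
Euler critical load P_cr = π²EI/L_e² = π²×198000×4.889×10^6/2674² = 1.336×10^6 N.
P_allow = P_cr/n = 1.336×10^6/3.5 = 381800 N.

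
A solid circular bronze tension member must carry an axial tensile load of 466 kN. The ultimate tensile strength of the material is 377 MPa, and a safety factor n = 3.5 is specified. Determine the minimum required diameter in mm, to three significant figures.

Allowable stress σ_allow = 377/3.5 = 107.7 MPa.
Required area A = F/σ_allow = 466000/107.7 = 4326 mm².
A = πd²/4 → d = √(4A/π) = 74.22 mm.

d = 74.2 mm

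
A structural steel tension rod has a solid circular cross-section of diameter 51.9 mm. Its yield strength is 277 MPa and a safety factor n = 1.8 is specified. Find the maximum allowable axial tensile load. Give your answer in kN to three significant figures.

σ_allow = 277/1.8 = 153.9 MPa.
A = πd²/4 = π×51.9²/4 = 2116 mm².
F_allow = σ_allow × A = 153.9×2116 = 325600 N.

F_allow = 326 kN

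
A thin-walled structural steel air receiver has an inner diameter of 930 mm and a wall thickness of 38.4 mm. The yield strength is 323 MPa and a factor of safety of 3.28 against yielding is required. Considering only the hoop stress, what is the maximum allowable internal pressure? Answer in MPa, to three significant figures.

p_allow = 8.13 MPa

σ_allow = 323/3.28 = 98.48 MPa.
σ_h = pD/(2t) → p_allow = 2σ_allow t/D = 2×98.48×38.4/930 = 8.132 MPa.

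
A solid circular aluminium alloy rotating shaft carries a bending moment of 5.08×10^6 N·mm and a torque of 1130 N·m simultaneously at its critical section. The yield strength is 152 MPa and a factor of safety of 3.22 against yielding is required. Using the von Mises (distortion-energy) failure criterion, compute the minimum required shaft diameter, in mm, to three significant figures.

d = 104 mm

σ_allow = σ_y/n = 152/3.22 = 47.20 MPa.
For a solid shaft σ_b = 32M/(πd³) and τ = 16T/(πd³), so the von Mises stress is σ' = (16/πd³)·√(4M²+3T²).
√(4M²+3T²) = √(4×(5.080×10^6)² + 3×(1.130×10^6)²) = 1.035×10^7 N·mm.
d³ = 16×1.035×10^7/(π×47.20) = 1.116×10^6 mm³.
d = 103.7 mm.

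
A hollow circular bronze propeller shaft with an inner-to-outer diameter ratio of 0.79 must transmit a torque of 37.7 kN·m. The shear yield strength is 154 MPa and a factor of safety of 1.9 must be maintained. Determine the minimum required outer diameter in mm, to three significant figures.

d_o = 157 mm

τ_allow = 154/1.9 = 81.05 MPa.
For a hollow shaft τ = 16T/[πd_o³(1−k⁴)] with k = 0.79, so 1−k⁴ = 0.6105.
d_o³ = 16T/[π τ_allow (1−k⁴)] = 16×3.7700×10^7/(π×81.05×0.6105) = 3.880×10^6 mm³.
d_o = 157.1 mm.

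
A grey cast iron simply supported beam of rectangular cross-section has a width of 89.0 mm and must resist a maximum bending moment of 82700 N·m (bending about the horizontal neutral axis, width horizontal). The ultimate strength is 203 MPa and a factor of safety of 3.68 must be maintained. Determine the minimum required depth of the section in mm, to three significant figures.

σ_allow = 203/3.68 = 55.16 MPa.
For a rectangular section σ = 6M/(bh²), so h² = 6M/(b σ_allow) = 6×8.2700×10^7/(89.0×55.16) = 101100 mm².
h = 317.9 mm.

h = 318 mm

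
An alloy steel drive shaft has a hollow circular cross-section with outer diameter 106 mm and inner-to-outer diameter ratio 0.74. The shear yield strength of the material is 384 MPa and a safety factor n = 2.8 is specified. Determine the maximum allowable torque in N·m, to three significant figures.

τ_allow = 384/2.8 = 137.1 MPa.
For a hollow shaft T_allow = τ_allow·πd_o³(1−k⁴)/16 with 1−k⁴ = 0.7001, so πd_o³(1−k⁴)/16 = 163700 mm³.
T_allow = 137.1×163700 = 2.245×10^7 N·mm = 22450 N·m.

T_allow = 22500 N·m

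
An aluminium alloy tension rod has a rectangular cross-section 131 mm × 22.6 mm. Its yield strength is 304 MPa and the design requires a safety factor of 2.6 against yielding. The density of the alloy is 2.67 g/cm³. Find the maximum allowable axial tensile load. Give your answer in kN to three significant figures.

σ_allow = 304/2.6 = 116.9 MPa.
A = 131×22.6 = 2961 mm².
F_allow = σ_allow × A = 116.9×2961 = 346200 N.

F_allow = 346 kN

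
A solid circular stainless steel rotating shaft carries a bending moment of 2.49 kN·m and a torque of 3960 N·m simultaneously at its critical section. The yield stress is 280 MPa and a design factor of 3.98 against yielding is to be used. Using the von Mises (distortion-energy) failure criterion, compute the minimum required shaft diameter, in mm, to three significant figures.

d = 85.0 mm

σ_allow = σ_y/n = 280/3.98 = 70.35 MPa.
For a solid shaft σ_b = 32M/(πd³) and τ = 16T/(πd³), so the von Mises stress is σ' = (16/πd³)·√(4M²+3T²).
√(4M²+3T²) = √(4×(2.490×10^6)² + 3×(3.960×10^6)²) = 8.476×10^6 N·mm.
d³ = 16×8.476×10^6/(π×70.35) = 613600 mm³.
d = 84.98 mm.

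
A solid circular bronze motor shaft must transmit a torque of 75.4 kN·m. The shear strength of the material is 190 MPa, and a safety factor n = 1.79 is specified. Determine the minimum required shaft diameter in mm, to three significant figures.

Allowable shear stress τ_allow = 190/1.79 = 106.1 MPa.
For a solid shaft τ = 16T/(πd³), so d³ = 16T/(π τ_allow) = 16×7.5400×10^7/(π×106.1) = 3.618×10^6 mm³.
d = (3.618×10^6)^(1/3) = 153.5 mm.

d = 154 mm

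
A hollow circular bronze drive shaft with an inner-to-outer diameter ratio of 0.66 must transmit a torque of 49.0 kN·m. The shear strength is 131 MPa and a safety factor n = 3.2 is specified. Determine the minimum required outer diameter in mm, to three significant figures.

τ_allow = 131/3.2 = 40.94 MPa.
For a hollow shaft τ = 16T/[πd_o³(1−k⁴)] with k = 0.66, so 1−k⁴ = 0.8103.
d_o³ = 16T/[π τ_allow (1−k⁴)] = 16×4.9000×10^7/(π×40.94×0.8103) = 7.524×10^6 mm³.
d_o = 195.9 mm.

d_o = 196 mm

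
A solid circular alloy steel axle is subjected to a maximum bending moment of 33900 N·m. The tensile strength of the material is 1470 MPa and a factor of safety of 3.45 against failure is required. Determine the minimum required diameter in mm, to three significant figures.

d = 93.2 mm

σ_allow = 1470/3.45 = 426.1 MPa.
For a solid circular section σ = 32M/(πd³), so d³ = 32M/(π σ_allow) = 32×3.3900×10^7/(π×426.1) = 810400 mm³.
d = 93.23 mm.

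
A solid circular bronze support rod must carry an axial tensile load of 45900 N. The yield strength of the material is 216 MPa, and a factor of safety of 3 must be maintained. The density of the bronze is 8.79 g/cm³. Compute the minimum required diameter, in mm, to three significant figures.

Allowable stress σ_allow = 216/3 = 72.00 MPa.
Required area A = F/σ_allow = 45900/72.00 = 637.5 mm².
A = πd²/4 → d = √(4A/π) = 28.49 mm.

d = 28.5 mm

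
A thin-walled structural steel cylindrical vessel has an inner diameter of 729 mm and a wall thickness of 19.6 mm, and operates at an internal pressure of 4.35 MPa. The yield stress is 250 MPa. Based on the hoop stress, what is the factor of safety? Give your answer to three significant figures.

σ_h = pD/(2t) = 4.35×729/(2×19.6) = 80.90 MPa.
n = 250/80.90 = 3.090.

n = 3.09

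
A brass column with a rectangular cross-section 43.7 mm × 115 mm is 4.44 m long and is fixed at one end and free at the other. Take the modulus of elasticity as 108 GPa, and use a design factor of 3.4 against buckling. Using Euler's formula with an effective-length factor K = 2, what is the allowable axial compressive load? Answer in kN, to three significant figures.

Buckling occurs about the weak axis: I_min = h·b³/12 = 115×43.7³/12 = 799800 mm⁴ (b = 43.7 mm is the smaller dimension).
Effective length L_e = KL = 2×4.44 m = 8880 mm.
Euler critical load P_cr = π²EI/L_e² = π²×108000×799800/8880² = 10810 N.
P_allow = P_cr/n = 10810/3.4 = 3180 N.

P_allow = 3.18 kN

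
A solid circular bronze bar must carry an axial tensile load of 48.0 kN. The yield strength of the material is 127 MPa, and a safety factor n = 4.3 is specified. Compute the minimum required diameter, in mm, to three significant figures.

d = 45.5 mm

Allowable stress σ_allow = 127/4.3 = 29.53 MPa.
Required area A = F/σ_allow = 48000/29.53 = 1625 mm².
A = πd²/4 → d = √(4A/π) = 45.49 mm.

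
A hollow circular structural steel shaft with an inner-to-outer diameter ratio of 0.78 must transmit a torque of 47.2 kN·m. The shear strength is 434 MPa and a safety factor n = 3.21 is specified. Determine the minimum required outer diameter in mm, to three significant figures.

τ_allow = 434/3.21 = 135.2 MPa.
For a hollow shaft τ = 16T/[πd_o³(1−k⁴)] with k = 0.78, so 1−k⁴ = 0.6298.
d_o³ = 16T/[π τ_allow (1−k⁴)] = 16×4.7200×10^7/(π×135.2×0.6298) = 2.823×10^6 mm³.
d_o = 141.3 mm.

d_o = 141 mm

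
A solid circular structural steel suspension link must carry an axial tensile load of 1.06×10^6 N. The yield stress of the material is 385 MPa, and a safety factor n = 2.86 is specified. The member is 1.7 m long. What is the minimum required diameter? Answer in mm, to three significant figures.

Allowable stress σ_allow = 385/2.86 = 134.6 MPa.
Required area A = F/σ_allow = 1060000/134.6 = 7874 mm².
A = πd²/4 → d = √(4A/π) = 100.1 mm.

d = 100 mm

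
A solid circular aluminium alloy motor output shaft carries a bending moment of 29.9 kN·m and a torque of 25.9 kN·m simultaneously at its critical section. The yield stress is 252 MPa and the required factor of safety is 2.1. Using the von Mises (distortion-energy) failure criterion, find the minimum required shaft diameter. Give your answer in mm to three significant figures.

σ_allow = σ_y/n = 252/2.1 = 120.0 MPa.
For a solid shaft σ_b = 32M/(πd³) and τ = 16T/(πd³), so the von Mises stress is σ' = (16/πd³)·√(4M²+3T²).
√(4M²+3T²) = √(4×(2.990×10^7)² + 3×(2.590×10^7)²) = 7.476×10^7 N·mm.
d³ = 16×7.476×10^7/(π×120.0) = 3.173×10^6 mm³.
d = 146.9 mm.

d = 147 mm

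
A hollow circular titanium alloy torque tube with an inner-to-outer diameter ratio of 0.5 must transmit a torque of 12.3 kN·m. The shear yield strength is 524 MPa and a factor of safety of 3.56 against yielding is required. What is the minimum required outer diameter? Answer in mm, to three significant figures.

τ_allow = 524/3.56 = 147.2 MPa.
For a hollow shaft τ = 16T/[πd_o³(1−k⁴)] with k = 0.5, so 1−k⁴ = 0.9375.
d_o³ = 16T/[π τ_allow (1−k⁴)] = 16×1.2300×10^7/(π×147.2×0.9375) = 454000 mm³.
d_o = 76.86 mm.

d_o = 76.9 mm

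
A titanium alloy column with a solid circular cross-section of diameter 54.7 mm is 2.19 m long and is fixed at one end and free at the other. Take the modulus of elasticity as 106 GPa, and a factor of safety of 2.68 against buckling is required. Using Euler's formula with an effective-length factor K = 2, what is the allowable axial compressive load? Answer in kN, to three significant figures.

I = πd⁴/64 = π×54.7⁴/64 = 439500 mm⁴.
Effective length L_e = KL = 2×2.19 m = 4380 mm.
Euler critical load P_cr = π²EI/L_e² = π²×106000×439500/4380² = 23960 N.
P_allow = P_cr/n = 23960/2.68 = 8942 N.

P_allow = 8.94 kN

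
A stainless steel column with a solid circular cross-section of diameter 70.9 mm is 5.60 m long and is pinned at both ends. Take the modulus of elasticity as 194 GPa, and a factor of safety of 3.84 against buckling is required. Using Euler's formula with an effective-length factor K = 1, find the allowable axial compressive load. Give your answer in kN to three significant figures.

I = πd⁴/64 = π×70.9⁴/64 = 1.240×10^6 mm⁴.
Effective length L_e = KL = 1×5.60 m = 5600 mm.
Euler critical load P_cr = π²EI/L_e² = π²×194000×1.240×10^6/5600² = 75730 N.
P_allow = P_cr/n = 75730/3.84 = 19720 N.

P_allow = 19.7 kN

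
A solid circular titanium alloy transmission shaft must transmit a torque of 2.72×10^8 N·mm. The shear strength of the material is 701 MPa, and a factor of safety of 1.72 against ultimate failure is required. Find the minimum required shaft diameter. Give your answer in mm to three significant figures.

Allowable shear stress τ_allow = 701/1.72 = 407.6 MPa.
For a solid shaft τ = 16T/(πd³), so d³ = 16T/(π τ_allow) = 16×2.7200×10^8/(π×407.6) = 3.399×10^6 mm³.
d = (3.399×10^6)^(1/3) = 150.4 mm.

d = 150 mm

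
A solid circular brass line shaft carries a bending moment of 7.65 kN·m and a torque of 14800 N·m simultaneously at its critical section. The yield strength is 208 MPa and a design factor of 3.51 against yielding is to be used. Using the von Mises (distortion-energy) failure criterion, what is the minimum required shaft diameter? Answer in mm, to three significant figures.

d = 137 mm

σ_allow = σ_y/n = 208/3.51 = 59.26 MPa.
For a solid shaft σ_b = 32M/(πd³) and τ = 16T/(πd³), so the von Mises stress is σ' = (16/πd³)·√(4M²+3T²).
√(4M²+3T²) = √(4×(7.650×10^6)² + 3×(1.480×10^7)²) = 2.985×10^7 N·mm.
d³ = 16×2.985×10^7/(π×59.26) = 2.566×10^6 mm³.
d = 136.9 mm.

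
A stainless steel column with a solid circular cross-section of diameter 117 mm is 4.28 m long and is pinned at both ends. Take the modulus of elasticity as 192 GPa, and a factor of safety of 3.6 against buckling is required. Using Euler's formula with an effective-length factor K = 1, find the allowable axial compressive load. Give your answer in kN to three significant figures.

P_allow = 264 kN

I = πd⁴/64 = π×117⁴/64 = 9.198×10^6 mm⁴.
Effective length L_e = KL = 1×4.28 m = 4280 mm.
Euler critical load P_cr = π²EI/L_e² = π²×192000×9.198×10^6/4280² = 951500 N.
P_allow = P_cr/n = 951500/3.6 = 264300 N.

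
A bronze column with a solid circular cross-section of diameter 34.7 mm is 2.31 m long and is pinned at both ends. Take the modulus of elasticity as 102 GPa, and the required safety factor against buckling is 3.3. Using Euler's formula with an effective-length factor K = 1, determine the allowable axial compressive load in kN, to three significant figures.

P_allow = 4.07 kN

I = πd⁴/64 = π×34.7⁴/64 = 71170 mm⁴.
Effective length L_e = KL = 1×2.31 m = 2310 mm.
Euler critical load P_cr = π²EI/L_e² = π²×102000×71170/2310² = 13430 N.
P_allow = P_cr/n = 13430/3.3 = 4069 N.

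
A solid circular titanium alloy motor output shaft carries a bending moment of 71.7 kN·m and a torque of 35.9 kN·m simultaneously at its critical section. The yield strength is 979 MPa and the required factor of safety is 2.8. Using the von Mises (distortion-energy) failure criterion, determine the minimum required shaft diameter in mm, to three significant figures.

σ_allow = σ_y/n = 979/2.8 = 349.6 MPa.
For a solid shaft σ_b = 32M/(πd³) and τ = 16T/(πd³), so the von Mises stress is σ' = (16/πd³)·√(4M²+3T²).
√(4M²+3T²) = √(4×(7.170×10^7)² + 3×(3.590×10^7)²) = 1.563×10^8 N·mm.
d³ = 16×1.563×10^8/(π×349.6) = 2.277×10^6 mm³.
d = 131.6 mm.

d = 132 mm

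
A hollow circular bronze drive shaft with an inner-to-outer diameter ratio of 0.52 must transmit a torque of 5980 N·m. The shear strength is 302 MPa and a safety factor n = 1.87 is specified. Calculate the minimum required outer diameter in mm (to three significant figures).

τ_allow = 302/1.87 = 161.5 MPa.
For a hollow shaft τ = 16T/[πd_o³(1−k⁴)] with k = 0.52, so 1−k⁴ = 0.9269.
d_o³ = 16T/[π τ_allow (1−k⁴)] = 16×5980000/(π×161.5×0.9269) = 203500 mm³.
d_o = 58.82 mm.

d_o = 58.8 mm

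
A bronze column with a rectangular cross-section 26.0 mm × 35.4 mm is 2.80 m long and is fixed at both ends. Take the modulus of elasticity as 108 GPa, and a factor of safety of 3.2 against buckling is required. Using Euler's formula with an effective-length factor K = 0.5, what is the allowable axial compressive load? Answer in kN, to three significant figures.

Buckling occurs about the weak axis: I_min = h·b³/12 = 35.4×26.0³/12 = 51850 mm⁴ (b = 26.0 mm is the smaller dimension).
Effective length L_e = KL = 0.5×2.80 m = 1400 mm.
Euler critical load P_cr = π²EI/L_e² = π²×108000×51850/1400² = 28200 N.
P_allow = P_cr/n = 28200/3.2 = 8812 N.

P_allow = 8.81 kN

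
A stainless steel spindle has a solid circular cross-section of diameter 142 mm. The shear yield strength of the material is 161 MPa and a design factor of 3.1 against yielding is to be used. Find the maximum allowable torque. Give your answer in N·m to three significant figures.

τ_allow = 161/3.1 = 51.94 MPa.
For a solid shaft T_allow = τ_allow·πd³/16; πd³/16 = π×142³/16 = 562200 mm³.
T_allow = 51.94×562200 = 2.920×10^7 N·mm = 29200 N·m.

T_allow = 29200 N·m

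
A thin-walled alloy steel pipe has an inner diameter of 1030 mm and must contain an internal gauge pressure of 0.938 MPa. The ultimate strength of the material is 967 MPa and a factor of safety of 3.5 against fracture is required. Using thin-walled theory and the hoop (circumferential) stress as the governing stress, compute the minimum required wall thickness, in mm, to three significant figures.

t = 1.75 mm

σ_allow = 967/3.5 = 276.3 MPa.
Hoop stress σ_h = pD/(2t), so t = pD/(2σ_allow) = 0.938×1030/(2×276.3) = 1.748 mm.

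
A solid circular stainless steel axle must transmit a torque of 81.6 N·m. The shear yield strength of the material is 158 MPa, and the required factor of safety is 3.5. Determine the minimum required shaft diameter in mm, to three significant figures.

d = 21.0 mm

Allowable shear stress τ_allow = 158/3.5 = 45.14 MPa.
For a solid shaft τ = 16T/(πd³), so d³ = 16T/(π τ_allow) = 16×81600/(π×45.14) = 9206 mm³.
d = (9206)^(1/3) = 20.96 mm.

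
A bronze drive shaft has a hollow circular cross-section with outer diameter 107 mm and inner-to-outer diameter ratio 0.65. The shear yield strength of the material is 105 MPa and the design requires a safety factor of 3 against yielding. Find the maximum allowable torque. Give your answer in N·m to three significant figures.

τ_allow = 105/3 = 35.00 MPa.
For a hollow shaft T_allow = τ_allow·πd_o³(1−k⁴)/16 with 1−k⁴ = 0.8215, so πd_o³(1−k⁴)/16 = 197600 mm³.
T_allow = 35.00×197600 = 6.916×10^6 N·mm = 6916 N·m.

T_allow = 6920 N·m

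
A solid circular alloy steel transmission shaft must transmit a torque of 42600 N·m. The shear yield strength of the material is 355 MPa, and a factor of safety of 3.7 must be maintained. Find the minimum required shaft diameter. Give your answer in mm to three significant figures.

d = 131 mm

Allowable shear stress τ_allow = 355/3.7 = 95.95 MPa.
For a solid shaft τ = 16T/(πd³), so d³ = 16T/(π τ_allow) = 16×4.2600×10^7/(π×95.95) = 2.261×10^6 mm³.
d = (2.261×10^6)^(1/3) = 131.3 mm.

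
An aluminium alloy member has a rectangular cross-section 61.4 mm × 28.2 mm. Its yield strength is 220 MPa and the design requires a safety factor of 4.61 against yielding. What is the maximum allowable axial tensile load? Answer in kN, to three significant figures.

σ_allow = 220/4.61 = 47.72 MPa.
A = 61.4×28.2 = 1731 mm².
F_allow = σ_allow × A = 47.72×1731 = 82630 N.

F_allow = 82.6 kN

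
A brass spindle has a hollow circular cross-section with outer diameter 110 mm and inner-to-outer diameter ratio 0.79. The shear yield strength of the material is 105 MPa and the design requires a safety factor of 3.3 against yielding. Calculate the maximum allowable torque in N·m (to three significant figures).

τ_allow = 105/3.3 = 31.82 MPa.
For a hollow shaft T_allow = τ_allow·πd_o³(1−k⁴)/16 with 1−k⁴ = 0.6105, so πd_o³(1−k⁴)/16 = 159500 mm³.
T_allow = 31.82×159500 = 5.077×10^6 N·mm = 5077 N·m.

T_allow = 5080 N·m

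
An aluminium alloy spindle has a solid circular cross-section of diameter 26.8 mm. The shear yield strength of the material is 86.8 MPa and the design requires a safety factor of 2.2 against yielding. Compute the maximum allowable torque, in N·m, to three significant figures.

τ_allow = 86.8/2.2 = 39.45 MPa.
For a solid shaft T_allow = τ_allow·πd³/16; πd³/16 = π×26.8³/16 = 3779 mm³.
T_allow = 39.45×3779 = 149100 N·mm = 149.1 N·m.

T_allow = 149 N·m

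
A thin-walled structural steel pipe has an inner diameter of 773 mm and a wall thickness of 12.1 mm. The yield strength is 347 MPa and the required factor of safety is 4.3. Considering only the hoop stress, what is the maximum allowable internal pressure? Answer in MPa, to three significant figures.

σ_allow = 347/4.3 = 80.70 MPa.
σ_h = pD/(2t) → p_allow = 2σ_allow t/D = 2×80.70×12.1/773 = 2.526 MPa.

p_allow = 2.53 MPa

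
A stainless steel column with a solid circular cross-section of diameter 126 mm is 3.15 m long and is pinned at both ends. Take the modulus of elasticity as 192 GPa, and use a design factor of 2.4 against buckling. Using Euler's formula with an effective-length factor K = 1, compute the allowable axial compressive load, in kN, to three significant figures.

I = πd⁴/64 = π×126⁴/64 = 1.237×10^7 mm⁴.
Effective length L_e = KL = 1×3.15 m = 3150 mm.
Euler critical load P_cr = π²EI/L_e² = π²×192000×1.237×10^7/3150² = 2.363×10^6 N.
P_allow = P_cr/n = 2.363×10^6/2.4 = 984500 N.

P_allow = 985 kN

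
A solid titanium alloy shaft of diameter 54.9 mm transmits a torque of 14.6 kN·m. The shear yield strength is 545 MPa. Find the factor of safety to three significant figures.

τ = 16T/(πd³) = 16×1.4600×10^7/(π×54.9³) = 449.4 MPa.
n = τ_limit/τ = 545/449.4 = 1.213.

n = 1.21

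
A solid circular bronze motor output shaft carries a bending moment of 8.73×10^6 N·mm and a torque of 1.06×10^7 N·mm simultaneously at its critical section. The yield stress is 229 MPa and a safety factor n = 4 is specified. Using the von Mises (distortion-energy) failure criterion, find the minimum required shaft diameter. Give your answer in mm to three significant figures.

d = 131 mm

σ_allow = σ_y/n = 229/4 = 57.25 MPa.
For a solid shaft σ_b = 32M/(πd³) and τ = 16T/(πd³), so the von Mises stress is σ' = (16/πd³)·√(4M²+3T²).
√(4M²+3T²) = √(4×(8.730×10^6)² + 3×(1.060×10^7)²) = 2.534×10^7 N·mm.
d³ = 16×2.534×10^7/(π×57.25) = 2.254×10^6 mm³.
d = 131.1 mm.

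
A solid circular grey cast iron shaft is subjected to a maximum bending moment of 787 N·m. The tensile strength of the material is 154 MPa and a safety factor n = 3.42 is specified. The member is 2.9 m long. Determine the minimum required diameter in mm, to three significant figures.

σ_allow = 154/3.42 = 45.03 MPa.
For a solid circular section σ = 32M/(πd³), so d³ = 32M/(π σ_allow) = 32×787000/(π×45.03) = 178000 mm³.
d = 56.25 mm.

d = 56.3 mm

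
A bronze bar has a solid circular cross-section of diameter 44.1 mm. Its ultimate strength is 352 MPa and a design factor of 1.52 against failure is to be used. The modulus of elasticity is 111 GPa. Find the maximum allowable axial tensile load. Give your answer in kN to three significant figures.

σ_allow = 352/1.52 = 231.6 MPa.
A = πd²/4 = π×44.1²/4 = 1527 mm².
F_allow = σ_allow × A = 231.6×1527 = 353700 N.

F_allow = 354 kN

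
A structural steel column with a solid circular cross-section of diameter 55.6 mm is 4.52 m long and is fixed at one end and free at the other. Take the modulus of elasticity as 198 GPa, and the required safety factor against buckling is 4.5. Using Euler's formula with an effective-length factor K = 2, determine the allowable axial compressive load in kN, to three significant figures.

P_allow = 2.49 kN

I = πd⁴/64 = π×55.6⁴/64 = 469100 mm⁴.
Effective length L_e = KL = 2×4.52 m = 9040 mm.
Euler critical load P_cr = π²EI/L_e² = π²×198000×469100/9040² = 11220 N.
P_allow = P_cr/n = 11220/4.5 = 2493 N.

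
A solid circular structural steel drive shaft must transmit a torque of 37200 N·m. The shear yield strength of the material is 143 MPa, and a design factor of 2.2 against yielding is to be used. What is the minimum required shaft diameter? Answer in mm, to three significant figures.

d = 143 mm

Allowable shear stress τ_allow = 143/2.2 = 65.00 MPa.
For a solid shaft τ = 16T/(πd³), so d³ = 16T/(π τ_allow) = 16×3.7200×10^7/(π×65.00) = 2.915×10^6 mm³.
d = (2.915×10^6)^(1/3) = 142.8 mm.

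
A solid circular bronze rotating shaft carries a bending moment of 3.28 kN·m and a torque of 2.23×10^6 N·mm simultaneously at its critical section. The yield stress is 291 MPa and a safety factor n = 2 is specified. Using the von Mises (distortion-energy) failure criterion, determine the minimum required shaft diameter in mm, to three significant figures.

σ_allow = σ_y/n = 291/2 = 145.5 MPa.
For a solid shaft σ_b = 32M/(πd³) and τ = 16T/(πd³), so the von Mises stress is σ' = (16/πd³)·√(4M²+3T²).
√(4M²+3T²) = √(4×(3.280×10^6)² + 3×(2.230×10^6)²) = 7.613×10^6 N·mm.
d³ = 16×7.613×10^6/(π×145.5) = 266500 mm³.
d = 64.35 mm.

d = 64.3 mm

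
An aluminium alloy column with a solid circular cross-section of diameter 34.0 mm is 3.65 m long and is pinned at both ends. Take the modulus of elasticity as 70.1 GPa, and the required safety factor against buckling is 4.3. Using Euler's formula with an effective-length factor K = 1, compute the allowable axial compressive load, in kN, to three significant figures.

P_allow = 0.792 kN

I = πd⁴/64 = π×34.0⁴/64 = 65600 mm⁴.
Effective length L_e = KL = 1×3.65 m = 3650 mm.
Euler critical load P_cr = π²EI/L_e² = π²×70100×65600/3650² = 3407 N.
P_allow = P_cr/n = 3407/4.3 = 792.2 N.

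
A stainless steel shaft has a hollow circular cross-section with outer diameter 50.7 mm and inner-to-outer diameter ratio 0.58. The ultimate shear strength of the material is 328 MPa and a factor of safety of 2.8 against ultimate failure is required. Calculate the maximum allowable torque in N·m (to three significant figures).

τ_allow = 328/2.8 = 117.1 MPa.
For a hollow shaft T_allow = τ_allow·πd_o³(1−k⁴)/16 with 1−k⁴ = 0.8868, so πd_o³(1−k⁴)/16 = 22690 mm³.
T_allow = 117.1×22690 = 2.658×10^6 N·mm = 2658 N·m.

T_allow = 2660 N·m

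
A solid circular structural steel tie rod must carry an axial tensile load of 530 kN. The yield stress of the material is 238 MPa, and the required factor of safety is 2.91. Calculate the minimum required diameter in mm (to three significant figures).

Allowable stress σ_allow = 238/2.91 = 81.79 MPa.
Required area A = F/σ_allow = 530000/81.79 = 6480 mm².
A = πd²/4 → d = √(4A/π) = 90.83 mm.

d = 90.8 mm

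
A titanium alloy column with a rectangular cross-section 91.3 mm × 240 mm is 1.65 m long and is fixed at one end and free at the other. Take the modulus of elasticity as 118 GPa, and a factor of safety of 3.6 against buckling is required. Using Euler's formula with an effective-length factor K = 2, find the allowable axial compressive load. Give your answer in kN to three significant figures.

Buckling occurs about the weak axis: I_min = h·b³/12 = 240×91.3³/12 = 1.522×10^7 mm⁴ (b = 91.3 mm is the smaller dimension).
Effective length L_e = KL = 2×1.65 m = 3300 mm.
Euler critical load P_cr = π²EI/L_e² = π²×118000×1.522×10^7/3300² = 1.628×10^6 N.
P_allow = P_cr/n = 1.628×10^6/3.6 = 452200 N.

P_allow = 452 kN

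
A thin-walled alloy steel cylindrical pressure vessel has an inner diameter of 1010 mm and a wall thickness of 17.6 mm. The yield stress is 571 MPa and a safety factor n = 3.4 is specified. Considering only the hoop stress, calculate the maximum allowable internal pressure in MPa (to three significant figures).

p_allow = 5.85 MPa

σ_allow = 571/3.4 = 167.9 MPa.
σ_h = pD/(2t) → p_allow = 2σ_allow t/D = 2×167.9×17.6/1010 = 5.853 MPa.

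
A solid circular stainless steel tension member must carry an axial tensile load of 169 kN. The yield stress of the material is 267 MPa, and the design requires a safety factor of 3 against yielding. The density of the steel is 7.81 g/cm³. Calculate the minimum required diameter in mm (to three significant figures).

d = 49.2 mm

Allowable stress σ_allow = 267/3 = 89.00 MPa.
Required area A = F/σ_allow = 169000/89.00 = 1899 mm².
A = πd²/4 → d = √(4A/π) = 49.17 mm.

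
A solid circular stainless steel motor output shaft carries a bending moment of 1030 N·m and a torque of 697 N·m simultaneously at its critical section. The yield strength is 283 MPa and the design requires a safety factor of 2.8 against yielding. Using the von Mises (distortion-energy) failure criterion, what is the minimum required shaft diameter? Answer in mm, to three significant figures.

σ_allow = σ_y/n = 283/2.8 = 101.1 MPa.
For a solid shaft σ_b = 32M/(πd³) and τ = 16T/(πd³), so the von Mises stress is σ' = (16/πd³)·√(4M²+3T²).
√(4M²+3T²) = √(4×(1.030×10^6)² + 3×(697000)²) = 2.388×10^6 N·mm.
d³ = 16×2.388×10^6/(π×101.1) = 120300 mm³.
d = 49.37 mm.

d = 49.4 mm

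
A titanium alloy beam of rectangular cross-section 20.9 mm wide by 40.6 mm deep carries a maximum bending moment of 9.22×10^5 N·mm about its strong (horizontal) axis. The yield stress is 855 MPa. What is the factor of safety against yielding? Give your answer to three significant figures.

n = 5.32

Section modulus S = bh²/6 = 20.9×40.6²/6 = 5742 mm³.
σ = M/S = 922000/5742 = 160.6 MPa.
n = 855/160.6 = 5.325.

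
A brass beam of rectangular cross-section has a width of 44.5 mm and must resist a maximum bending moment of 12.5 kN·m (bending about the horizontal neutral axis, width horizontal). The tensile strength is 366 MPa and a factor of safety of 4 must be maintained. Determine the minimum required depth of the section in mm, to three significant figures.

h = 136 mm

σ_allow = 366/4 = 91.50 MPa.
For a rectangular section σ = 6M/(bh²), so h² = 6M/(b σ_allow) = 6×1.2500×10^7/(44.5×91.50) = 18420 mm².
h = 135.7 mm.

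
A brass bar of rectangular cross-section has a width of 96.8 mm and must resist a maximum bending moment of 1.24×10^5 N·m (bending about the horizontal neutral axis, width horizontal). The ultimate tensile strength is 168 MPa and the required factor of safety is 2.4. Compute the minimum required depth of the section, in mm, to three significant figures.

h = 331 mm

σ_allow = 168/2.4 = 70.00 MPa.
For a rectangular section σ = 6M/(bh²), so h² = 6M/(b σ_allow) = 6×1.2400×10^8/(96.8×70.00) = 109800 mm².
h = 331.4 mm.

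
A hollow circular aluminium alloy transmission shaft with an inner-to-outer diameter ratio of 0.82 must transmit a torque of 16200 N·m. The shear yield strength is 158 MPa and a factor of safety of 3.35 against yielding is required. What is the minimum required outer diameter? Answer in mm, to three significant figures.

d_o = 147 mm

τ_allow = 158/3.35 = 47.16 MPa.
For a hollow shaft τ = 16T/[πd_o³(1−k⁴)] with k = 0.82, so 1−k⁴ = 0.5479.
d_o³ = 16T/[π τ_allow (1−k⁴)] = 16×1.6200×10^7/(π×47.16×0.5479) = 3.193×10^6 mm³.
d_o = 147.3 mm.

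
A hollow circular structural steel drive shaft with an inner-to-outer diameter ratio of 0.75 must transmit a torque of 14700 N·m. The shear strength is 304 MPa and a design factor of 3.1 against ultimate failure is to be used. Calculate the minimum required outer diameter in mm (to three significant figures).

τ_allow = 304/3.1 = 98.06 MPa.
For a hollow shaft τ = 16T/[πd_o³(1−k⁴)] with k = 0.75, so 1−k⁴ = 0.6836.
d_o³ = 16T/[π τ_allow (1−k⁴)] = 16×1.4700×10^7/(π×98.06×0.6836) = 1.117×10^6 mm³.
d_o = 103.8 mm.

d_o = 104 mm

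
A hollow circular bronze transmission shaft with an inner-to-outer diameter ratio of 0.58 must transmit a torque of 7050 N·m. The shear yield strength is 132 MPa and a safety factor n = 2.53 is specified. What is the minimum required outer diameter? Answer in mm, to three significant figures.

τ_allow = 132/2.53 = 52.17 MPa.
For a hollow shaft τ = 16T/[πd_o³(1−k⁴)] with k = 0.58, so 1−k⁴ = 0.8868.
d_o³ = 16T/[π τ_allow (1−k⁴)] = 16×7050000/(π×52.17×0.8868) = 776000 mm³.
d_o = 91.89 mm.

d_o = 91.9 mm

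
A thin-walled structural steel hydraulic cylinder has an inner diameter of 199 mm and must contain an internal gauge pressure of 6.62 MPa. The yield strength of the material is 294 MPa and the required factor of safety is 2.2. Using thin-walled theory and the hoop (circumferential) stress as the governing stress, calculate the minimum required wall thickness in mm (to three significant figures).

t = 4.93 mm

σ_allow = 294/2.2 = 133.6 MPa.
Hoop stress σ_h = pD/(2t), so t = pD/(2σ_allow) = 6.62×199/(2×133.6) = 4.929 mm.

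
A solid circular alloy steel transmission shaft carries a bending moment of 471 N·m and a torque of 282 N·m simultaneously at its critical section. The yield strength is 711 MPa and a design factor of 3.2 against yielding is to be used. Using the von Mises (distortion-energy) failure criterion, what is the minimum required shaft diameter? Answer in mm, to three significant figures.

d = 29.0 mm

σ_allow = σ_y/n = 711/3.2 = 222.2 MPa.
For a solid shaft σ_b = 32M/(πd³) and τ = 16T/(πd³), so the von Mises stress is σ' = (16/πd³)·√(4M²+3T²).
√(4M²+3T²) = √(4×(471000)² + 3×(282000)²) = 1.061×10^6 N·mm.
d³ = 16×1.061×10^6/(π×222.2) = 24320 mm³.
d = 28.97 mm.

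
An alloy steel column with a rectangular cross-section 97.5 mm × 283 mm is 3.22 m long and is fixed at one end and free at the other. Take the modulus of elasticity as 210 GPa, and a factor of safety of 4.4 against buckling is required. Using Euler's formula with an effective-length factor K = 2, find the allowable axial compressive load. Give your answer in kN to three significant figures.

P_allow = 248 kN

Buckling occurs about the weak axis: I_min = h·b³/12 = 283×97.5³/12 = 2.186×10^7 mm⁴ (b = 97.5 mm is the smaller dimension).
Effective length L_e = KL = 2×3.22 m = 6440 mm.
Euler critical load P_cr = π²EI/L_e² = π²×210000×2.186×10^7/6440² = 1.092×10^6 N.
P_allow = P_cr/n = 1.092×10^6/4.4 = 248300 N.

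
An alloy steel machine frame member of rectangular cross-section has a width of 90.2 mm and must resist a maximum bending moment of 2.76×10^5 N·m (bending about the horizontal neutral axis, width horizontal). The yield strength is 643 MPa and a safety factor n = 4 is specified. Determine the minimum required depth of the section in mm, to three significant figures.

h = 338 mm

σ_allow = 643/4 = 160.8 MPa.
For a rectangular section σ = 6M/(bh²), so h² = 6M/(b σ_allow) = 6×2.7600×10^8/(90.2×160.8) = 114200 mm².
h = 337.9 mm.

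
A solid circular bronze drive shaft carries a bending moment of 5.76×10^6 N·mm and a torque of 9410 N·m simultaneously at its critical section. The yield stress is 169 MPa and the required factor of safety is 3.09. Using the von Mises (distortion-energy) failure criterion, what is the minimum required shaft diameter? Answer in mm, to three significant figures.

d = 123 mm

σ_allow = σ_y/n = 169/3.09 = 54.69 MPa.
For a solid shaft σ_b = 32M/(πd³) and τ = 16T/(πd³), so the von Mises stress is σ' = (16/πd³)·√(4M²+3T²).
√(4M²+3T²) = √(4×(5.760×10^6)² + 3×(9.410×10^6)²) = 1.996×10^7 N·mm.
d³ = 16×1.996×10^7/(π×54.69) = 1.859×10^6 mm³.
d = 122.9 mm.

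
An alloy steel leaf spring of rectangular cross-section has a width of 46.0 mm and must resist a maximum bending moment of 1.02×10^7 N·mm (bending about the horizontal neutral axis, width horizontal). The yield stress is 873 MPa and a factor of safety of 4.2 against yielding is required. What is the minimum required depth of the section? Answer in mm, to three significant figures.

h = 80.0 mm

σ_allow = 873/4.2 = 207.9 MPa.
For a rectangular section σ = 6M/(bh²), so h² = 6M/(b σ_allow) = 6×1.0200×10^7/(46.0×207.9) = 6401 mm².
h = 80.00 mm.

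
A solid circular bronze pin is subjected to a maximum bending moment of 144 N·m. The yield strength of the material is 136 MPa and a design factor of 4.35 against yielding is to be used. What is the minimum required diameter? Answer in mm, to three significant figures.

d = 36.1 mm

σ_allow = 136/4.35 = 31.26 MPa.
For a solid circular section σ = 32M/(πd³), so d³ = 32M/(π σ_allow) = 32×144000/(π×31.26) = 46920 mm³.
d = 36.07 mm.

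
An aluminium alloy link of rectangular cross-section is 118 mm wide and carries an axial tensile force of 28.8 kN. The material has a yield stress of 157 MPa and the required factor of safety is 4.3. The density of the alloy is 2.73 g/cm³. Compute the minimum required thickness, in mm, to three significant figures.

t = 6.68 mm

σ_allow = 157/4.3 = 36.51 MPa.
Required area A = F/σ_allow = 28800/36.51 = 788.8 mm².
t = A/w = 788.8/118 = 6.685 mm.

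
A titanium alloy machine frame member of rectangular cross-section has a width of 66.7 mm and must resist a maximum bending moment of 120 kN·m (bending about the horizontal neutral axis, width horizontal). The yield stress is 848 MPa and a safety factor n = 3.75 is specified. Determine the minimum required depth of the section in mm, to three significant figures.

h = 218 mm

σ_allow = 848/3.75 = 226.1 MPa.
For a rectangular section σ = 6M/(bh²), so h² = 6M/(b σ_allow) = 6×1.2000×10^8/(66.7×226.1) = 47740 mm².
h = 218.5 mm.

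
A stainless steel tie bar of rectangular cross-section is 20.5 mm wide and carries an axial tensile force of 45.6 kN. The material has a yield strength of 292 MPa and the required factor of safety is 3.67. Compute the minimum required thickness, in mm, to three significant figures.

t = 28.0 mm

σ_allow = 292/3.67 = 79.56 MPa.
Required area A = F/σ_allow = 45600/79.56 = 573.1 mm².
t = A/w = 573.1/20.5 = 27.96 mm.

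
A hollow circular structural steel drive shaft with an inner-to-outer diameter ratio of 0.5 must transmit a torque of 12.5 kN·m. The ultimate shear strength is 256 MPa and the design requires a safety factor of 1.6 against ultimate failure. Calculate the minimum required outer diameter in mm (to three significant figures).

d_o = 75.2 mm

τ_allow = 256/1.6 = 160.0 MPa.
For a hollow shaft τ = 16T/[πd_o³(1−k⁴)] with k = 0.5, so 1−k⁴ = 0.9375.
d_o³ = 16T/[π τ_allow (1−k⁴)] = 16×1.2500×10^7/(π×160.0×0.9375) = 424400 mm³.
d_o = 75.15 mm.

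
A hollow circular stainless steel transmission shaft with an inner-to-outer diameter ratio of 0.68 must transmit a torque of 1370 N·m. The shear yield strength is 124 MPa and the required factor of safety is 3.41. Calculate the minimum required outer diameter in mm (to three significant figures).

τ_allow = 124/3.41 = 36.36 MPa.
For a hollow shaft τ = 16T/[πd_o³(1−k⁴)] with k = 0.68, so 1−k⁴ = 0.7862.
d_o³ = 16T/[π τ_allow (1−k⁴)] = 16×1370000/(π×36.36×0.7862) = 244100 mm³.
d_o = 62.49 mm.

d_o = 62.5 mm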